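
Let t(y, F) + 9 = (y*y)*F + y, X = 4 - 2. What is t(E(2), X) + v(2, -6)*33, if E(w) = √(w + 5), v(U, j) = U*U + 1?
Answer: 170 + √7 ≈ 172.65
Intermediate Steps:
X = 2
v(U, j) = 1 + U² (v(U, j) = U² + 1 = 1 + U²)
E(w) = √(5 + w)
t(y, F) = -9 + y + F*y² (t(y, F) = -9 + ((y*y)*F + y) = -9 + (y²*F + y) = -9 + (F*y² + y) = -9 + (y + F*y²) = -9 + y + F*y²)
t(E(2), X) + v(2, -6)*33 = (-9 + √(5 + 2) + 2*(√(5 + 2))²) + (1 + 2²)*33 = (-9 + √7 + 2*(√7)²) + (1 + 4)*33 = (-9 + √7 + 2*7) + 5*33 = (-9 + √7 + 14) + 165 = (5 + √7) + 165 = 170 + √7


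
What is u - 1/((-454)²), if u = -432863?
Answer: -89219990109/206116 ≈ -4.3286e+5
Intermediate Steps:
u - 1/((-454)²) = -432863 - 1/((-454)²) = -432863 - 1/206116 = -89219990109/206116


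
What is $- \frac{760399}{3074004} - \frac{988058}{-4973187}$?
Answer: $- \frac{248104059127}{5095865576916} \approx -0.048687$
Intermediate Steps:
$- \frac{760399}{3074004} - \frac{988058}{-4973187} = \left(-760399\right) \frac{1}{3074004} - - \frac{988058}{4973187} = - \frac{760399}{3074004} + \frac{988058}{4973187} = - \frac{248104059127}{5095865576916}$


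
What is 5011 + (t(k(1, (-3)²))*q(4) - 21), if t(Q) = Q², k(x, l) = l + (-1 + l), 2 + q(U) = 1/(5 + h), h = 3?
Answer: 35585/8 ≈ 4448.1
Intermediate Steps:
q(U) = -15/8 (q(U) = -2 + 1/(5 + 3) = -2 + 1/8 = -2 + ⅛ = -15/8)
k(x, l) = -1 + 2*l
5011 + (t(k(1, (-3)²))*q(4) - 21) = 5011 + ((-1 + 2*(-3)²)²*(-15/8) - 21) = 5011 + ((-1 + 2*9)²*(-15/8) - 21) = 5011 + ((-1 + 18)²*(-15/8) - 21) = 5011 + (17²*(-15/8) - 21) = 5011 + (289*(-15/8) - 21) = 5011 + (-4335/8 - 21) = 5011 - 4503/8 = 35585/8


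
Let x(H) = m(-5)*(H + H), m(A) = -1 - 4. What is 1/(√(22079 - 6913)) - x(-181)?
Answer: -1810 + √15166/15166 ≈ -1810.0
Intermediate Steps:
m(A) = -5
x(H) = -10*H (x(H) = -5*(H + H) = -10*H)
1/(√(22079 - 6913)) - x(-181) = 1/(√(22079 - 6913)) - (-10)*(-181) = 1/(√15166) - 1*1810 = √15166/15166 - 1810 = -1810 + √15166/15166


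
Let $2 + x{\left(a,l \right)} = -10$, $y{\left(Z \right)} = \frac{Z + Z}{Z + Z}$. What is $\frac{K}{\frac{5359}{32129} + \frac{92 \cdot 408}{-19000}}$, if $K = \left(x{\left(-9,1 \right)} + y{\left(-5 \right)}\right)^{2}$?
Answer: $- \frac{485951125}{7264297} \approx -66.896$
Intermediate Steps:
$y{\left(Z \right)} = 1$ ($y{\left(Z \right)} = \frac{2 Z}{2 Z} = 2 Z \frac{1}{2 Z} = 1$)
$x{\left(a,l \right)} = -12$ ($x{\left(a,l \right)} = -2 - 10 = -12$)
$K = 121$ ($K = \left(-12 + 1\right)^{2} = \left(-11\right)^{2} = 121$)
$\frac{K}{\frac{5359}{32129} + \frac{92 \cdot 408}{-19000}} = \frac{121}{\frac{5359}{32129} + \frac{92 \cdot 408}{-19000}} = \frac{121}{5359 \cdot \frac{1}{32129} + 37536 \left(- \frac{1}{19000}\right)} = \frac{121}{\frac{5359}{32129} - \frac{4692}{2375}} = \frac{121}{- \frac{7264297}{4016125}} = 121 \left(- \frac{4016125}{7264297}\right) = - \frac{485951125}{7264297}$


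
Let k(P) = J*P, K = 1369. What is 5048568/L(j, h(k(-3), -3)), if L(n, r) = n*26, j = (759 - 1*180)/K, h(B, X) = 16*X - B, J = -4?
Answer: 1151914932/2509 ≈ 4.5911e+5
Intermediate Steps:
k(P) = -4*P
h(B, X) = -B + 16*X
j = 579/1369 (j = (759 - 1*180)/1369 = (759 - 180)*(1/1369) = 579*(1/1369) = 579/1369 ≈ 0.42294)
L(n, r) = 26*n
5048568/L(j, h(k(-3), -3)) = 5048568/((26*(579/1369))) = 5048568/(15054/1369) = 5048568*(1369/15054) = 1151914932/2509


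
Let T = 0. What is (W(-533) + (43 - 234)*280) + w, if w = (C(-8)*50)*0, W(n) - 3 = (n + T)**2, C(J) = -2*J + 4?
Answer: 230612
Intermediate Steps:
C(J) = 4 - 2*J
W(n) = 3 + n**2 (W(n) = 3 + (n + 0)**2 = 3 + n**2)
w = 0 (w = ((4 - 2*(-8))*50)*0 = ((4 + 16)*50)*0 = (20*50)*0 = 1000*0 = 0)
(W(-533) + (43 - 234)*280) + w = ((3 + (-533)**2) + (43 - 234)*280) + 0 = ((3 + 284089) - 191*280) + 0 = (284092 - 53480) + 0 = 230612 + 0 = 230612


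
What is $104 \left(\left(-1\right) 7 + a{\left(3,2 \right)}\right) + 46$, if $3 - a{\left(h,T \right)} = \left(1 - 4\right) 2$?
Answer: $254$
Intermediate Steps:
$a{\left(h,T \right)} = 9$ ($a{\left(h,T \right)} = 3 - \left(1 - 4\right) 2 = 3 - \left(-3\right) 2 = 3 - -6 = 3 + 6 = 9$)
$104 \left(\left(-1\right) 7 + a{\left(3,2 \right)}\right) + 46 = 104 \left(\left(-1\right) 7 + 9\right) + 46 = 104 \left(-7 + 9\right) + 46 = 104 \cdot 2 + 46 = 208 + 46 = 254$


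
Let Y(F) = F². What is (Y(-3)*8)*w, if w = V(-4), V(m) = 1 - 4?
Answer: -216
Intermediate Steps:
V(m) = -3
w = -3
(Y(-3)*8)*w = ((-3)²*8)*(-3) = (9*8)*(-3) = 72*(-3) = -216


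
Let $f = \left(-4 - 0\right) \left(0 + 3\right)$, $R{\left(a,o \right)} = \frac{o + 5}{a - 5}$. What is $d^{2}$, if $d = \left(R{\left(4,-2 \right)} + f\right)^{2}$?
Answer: $50625$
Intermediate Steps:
$R{\left(a,o \right)} = \frac{5 + o}{-5 + a}$
$f = -12$ ($f = \left(-4 + \left(-5 + 5\right)\right) 3 = \left(-4 + 0\right) 3 = \left(-4\right) 3 = -12$)
$d = 225$ ($d = \left(\frac{5 - 2}{-5 + 4} - 12\right)^{2} = \left(\frac{1}{-1} \cdot 3 - 12\right)^{2} = \left(\left(-1\right) 3 - 12\right)^{2} = \left(-3 - 12\right)^{2} = \left(-15\right)^{2} = 225$)
$d^{2} = 225^{2} = 50625$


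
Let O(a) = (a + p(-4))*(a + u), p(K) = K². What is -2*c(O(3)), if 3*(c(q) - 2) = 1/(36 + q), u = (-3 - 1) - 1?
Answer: -11/3 ≈ -3.6667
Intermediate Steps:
u = -5 (u = -4 - 1 = -5)
O(a) = (-5 + a)*(16 + a) (O(a) = (a + (-4)²)*(a - 5) = (a + 16)*(-5 + a) = (16 + a)*(-5 + a) = (-5 + a)*(16 + a))
c(q) = 2 + 1/(3*(36 + q))
-2*c(O(3)) = -2*(217 + 6*(-80 + 3² + 11*3))/(3*(36 + (-80 + 3² + 11*3))) = -2*(217 + 6*(-80 + 9 + 33))/(3*(36 + (-80 + 9 + 33))) = -2*(217 + 6*(-38))/(3*(36 - 38)) = -2*(217 - 228)/(3*(-2)) = -2*(-1)*(-11)/(3*2) = -2*11/6 = -11/3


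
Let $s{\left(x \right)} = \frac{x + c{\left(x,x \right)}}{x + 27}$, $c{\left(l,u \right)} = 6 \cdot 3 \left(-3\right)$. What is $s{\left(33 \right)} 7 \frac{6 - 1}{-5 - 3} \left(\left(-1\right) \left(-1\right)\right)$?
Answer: $\frac{49}{32} \approx 1.5313$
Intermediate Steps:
$c{\left(l,u \right)} = -54$ ($c{\left(l,u \right)} = 18 \left(-3\right) = -54$)
$s{\left(x \right)} = \frac{-54 + x}{27 + x}$ ($s{\left(x \right)} = \frac{x - 54}{x + 27} = \frac{-54 + x}{27 + x}$)
$s{\left(33 \right)} 7 \frac{6 - 1}{-5 - 3} \left(\left(-1\right) \left(-1\right)\right) = \frac{-54 + 33}{27 + 33} \cdot 7 \frac{6 - 1}{-5 - 3} \left(\left(-1\right) \left(-1\right)\right) = \frac{1}{60} \left(-21\right) 7 \frac{5}{-8} \cdot 1 = \frac{1}{60} \left(-21\right) 7 \cdot 5 \left(- \frac{1}{8}\right) 1 = - \frac{7 \cdot 7 \left(- \frac{5}{8}\right) 1}{20} = - \frac{7 \left(\left(- \frac{35}{8}\right) 1\right)}{20} = \left(- \frac{7}{20}\right) \left(- \frac{35}{8}\right) = \frac{49}{32}$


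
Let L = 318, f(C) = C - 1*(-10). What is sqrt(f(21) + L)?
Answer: sqrt(349) ≈ 18.682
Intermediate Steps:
f(C) = 10 + C (f(C) = C + 10 = 10 + C)
sqrt(f(21) + L) = sqrt((10 + 21) + 318) = sqrt(31 + 318) = sqrt(349)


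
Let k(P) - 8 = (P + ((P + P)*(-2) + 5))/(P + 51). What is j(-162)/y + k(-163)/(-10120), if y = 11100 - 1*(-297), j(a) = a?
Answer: -31366479/2152969280 ≈ -0.014569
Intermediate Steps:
y = 11397 (y = 11100 + 297 = 11397)
k(P) = 8 + (5 - 3*P)/(51 + P) (k(P) = 8 + (P + ((P + P)*(-2) + 5))/(P + 51) = 8 + (P + ((2*P)*(-2) + 5))/(51 + P) = 8 + (P + (-4*P + 5))/(51 + P) = 8 + (P + (5 - 4*P))/(51 + P) = 8 + (5 - 3*P)/(51 + P))
j(-162)/y + k(-163)/(-10120) = -162/11397 + ((413 + 5*(-163))/(51 - 163))/(-10120) = -162*1/11397 + ((413 - 815)/(-112))*(-1/10120) = -54/3799 - 1/112*(-402)*(-1/10120) = -54/3799 + (201/56)*(-1/10120) = -54/3799 - 201/566720 = -31366479/2152969280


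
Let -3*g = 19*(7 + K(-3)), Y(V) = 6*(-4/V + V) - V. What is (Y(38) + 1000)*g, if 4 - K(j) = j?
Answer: -316372/3 ≈ -1.0546e+5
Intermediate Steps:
K(j) = 4 - j
Y(V) = -24/V + 5*V (Y(V) = 6*(V - 4/V) - V = (-24/V + 6*V) - V = -24/V + 5*V)
g = -266/3 (g = -19*(7 + (4 - 1*(-3)))/3 = -19*(7 + (4 + 3))/3 = -19*(7 + 7)/3 = -19*14/3 = -⅓*266 = -266/3 ≈ -88.667)
(Y(38) + 1000)*g = ((-24/38 + 5*38) + 1000)*(-266/3) = ((-24*1/38 + 190) + 1000)*(-266/3) = ((-12/19 + 190) + 1000)*(-266/3) = (3598/19 + 1000)*(-266/3) = (22598/19)*(-266/3) = -316372/3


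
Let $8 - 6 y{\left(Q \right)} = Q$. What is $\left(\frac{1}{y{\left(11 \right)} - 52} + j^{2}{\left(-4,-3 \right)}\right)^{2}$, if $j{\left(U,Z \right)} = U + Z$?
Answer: $\frac{26450449}{11025} \approx 2399.1$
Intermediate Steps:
$y{\left(Q \right)} = \frac{4}{3} - \frac{Q}{6}$
$\left(\frac{1}{y{\left(11 \right)} - 52} + j^{2}{\left(-4,-3 \right)}\right)^{2} = \left(\frac{1}{\left(\frac{4}{3} - \frac{11}{6}\right) - 52} + \left(-4 - 3\right)^{2}\right)^{2} = \left(\frac{1}{\left(\frac{4}{3} - \frac{11}{6}\right) - 52} + \left(-7\right)^{2}\right)^{2} = \left(\frac{1}{- \frac{1}{2} - 52} + 49\right)^{2} = \left(\frac{1}{- \frac{105}{2}} + 49\right)^{2} = \left(- \frac{2}{105} + 49\right)^{2} = \left(\frac{5143}{105}\right)^{2} = \frac{26450449}{11025}$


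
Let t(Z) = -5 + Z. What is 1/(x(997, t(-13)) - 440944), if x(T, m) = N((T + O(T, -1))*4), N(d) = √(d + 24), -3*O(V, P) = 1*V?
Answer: -82677/36455926585 - √1509/145823706340 ≈ -2.2681e-6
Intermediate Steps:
O(V, P) = -V/3
N(d) = √(24 + d)
x(T, m) = √(24 + 8*T/3) (x(T, m) = √(24 + (T - T/3)*4) = √(24 + (2*T/3)*4) = √(24 + 8*T/3))
1/(x(997, t(-13)) - 440944) = 1/(2*√(54 + 6*997)/3 - 440944) = 1/(2*√(54 + 5982)/3 - 440944) = 1/(2*√6036/3 - 440944) = 1/(2*(2*√1509)/3 - 440944) = 1/(4*√1509/3 - 440944) = 1/(-440944 + 4*√1509/3)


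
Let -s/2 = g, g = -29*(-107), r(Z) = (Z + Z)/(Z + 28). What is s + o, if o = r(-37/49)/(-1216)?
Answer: -5037286043/811680 ≈ -6206.0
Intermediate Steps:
r(Z) = 2*Z/(28 + Z) (r(Z) = (2*Z)/(28 + Z) = 2*Z/(28 + Z))
o = 37/811680 (o = (2*(-37/49)/(28 - 37/49))/(-1216) = (2*(-37*1/49)/(28 - 37*1/49))*(-1/1216) = (2*(-37/49)/(28 - 37/49))*(-1/1216) = (2*(-37/49)/(1335/49))*(-1/1216) = (2*(-37/49)*(49/1335))*(-1/1216) = -74/1335*(-1/1216) = 37/811680 ≈ 4.5584e-5)
g = 3103
s = -6206 (s = -2*3103 = -6206)
s + o = -6206 + 37/811680 = -5037286043/811680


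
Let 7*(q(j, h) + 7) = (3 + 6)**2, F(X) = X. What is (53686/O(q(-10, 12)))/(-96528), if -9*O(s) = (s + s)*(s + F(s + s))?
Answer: 1315307/32948224 ≈ 0.039920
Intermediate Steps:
q(j, h) = 32/7 (q(j, h) = -7 + (3 + 6)**2/7 = -7 + (1/7)*9**2 = -7 + (1/7)*81 = -7 + 81/7 = 32/7)
O(s) = -2*s**2/3 (O(s) = -(s + s)*(s + (s + s))/9 = -2*s*(s + 2*s)/9 = -2*s*3*s/9 = -2*s**2/3)
(53686/O(q(-10, 12)))/(-96528) = (53686/((-2*(32/7)**2/3)))/(-96528) = (53686/((-2/3*1024/49)))*(-1/96528) = (53686/(-2048/147))*(-1/96528) = (53686*(-147/2048))*(-1/96528) = -3945921/1024*(-1/96528) = 1315307/32948224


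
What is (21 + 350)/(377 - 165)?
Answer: 7/4 ≈ 1.7500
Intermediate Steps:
(21 + 350)/(377 - 165) = 371/212 = 371*(1/212) = 7/4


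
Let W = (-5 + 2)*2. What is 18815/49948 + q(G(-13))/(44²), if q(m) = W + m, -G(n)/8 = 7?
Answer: 4166133/12087416 ≈ 0.34467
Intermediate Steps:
W = -6 (W = -3*2 = -6)
G(n) = -56 (G(n) = -8*7 = -56)
q(m) = -6 + m
18815/49948 + q(G(-13))/(44²) = 18815/49948 + (-6 - 56)/(44²) = 18815*(1/49948) - 62/1936 = 18815/49948 - 62*1/1936 = 18815/49948 - 31/968 = 4166133/12087416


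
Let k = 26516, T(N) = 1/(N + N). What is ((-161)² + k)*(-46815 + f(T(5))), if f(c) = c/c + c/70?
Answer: -245478564309/100 ≈ -2.4548e+9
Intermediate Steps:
T(N) = 1/(2*N)
f(c) = 1 + c/70 (f(c) = 1 + c*(1/70) = 1 + c/70)
((-161)² + k)*(-46815 + f(T(5))) = ((-161)² + 26516)*(-46815 + (1 + ((½)/5)/70)) = (25921 + 26516)*(-46815 + (1 + ((½)*(⅕))/70)) = 52437*(-46815 + (1 + (1/70)*(⅒))) = 52437*(-46815 + (1 + 1/700)) = 52437*(-46815 + 701/700) = 52437*(-32769799/700) = -245478564309/100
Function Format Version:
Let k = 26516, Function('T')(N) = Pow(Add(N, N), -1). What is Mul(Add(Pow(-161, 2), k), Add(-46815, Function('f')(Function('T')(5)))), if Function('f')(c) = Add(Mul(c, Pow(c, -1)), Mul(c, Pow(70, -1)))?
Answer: Rational(-245478564309, 100) ≈ -2.4548e+9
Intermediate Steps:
Function('T')(N) = Mul(Rational(1, 2), Pow(N, -1)) (Function('T')(N) = Pow(Mul(2, N), -1) = Mul(Rational(1, 2), Pow(N, -1)))
Function('f')(c) = Add(1, Mul(Rational(1, 70), c)) (Function('f')(c) = Add(1, Mul(c, Rational(1, 70))) = Add(1, Mul(Rational(1, 70), c)))
Mul(Add(Pow(-161, 2), k), Add(-46815, Function('f')(Function('T')(5)))) = Mul(Add(Pow(-161, 2), 26516), Add(-46815, Add(1, Mul(Rational(1, 70), Mul(Rational(1, 2), Pow(5, -1)))))) = Mul(Add(25921, 26516), Add(-46815, Add(1, Mul(Rational(1, 70), Mul(Rational(1, 2), Rational(1, 5)))))) = Mul(52437, Add(-46815, Add(1, Mul(Rational(1, 70), Rational(1, 10))))) = Mul(52437, Add(-46815, Add(1, Rational(1, 700)))) = Mul(52437, Add(-46815, Rational(701, 700))) = Mul(52437, Rational(-32769799, 700)) = Rational(-245478564309, 100)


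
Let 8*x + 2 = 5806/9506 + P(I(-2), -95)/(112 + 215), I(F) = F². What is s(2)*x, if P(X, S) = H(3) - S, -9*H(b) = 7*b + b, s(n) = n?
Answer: -2580481/9325386 ≈ -0.27672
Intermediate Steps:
H(b) = -8*b/9 (H(b) = -(7*b + b)/9 = -8*b/9)
P(X, S) = -8/3 - S (P(X, S) = -8/9*3 - S = -8/3 - S)
x = -2580481/18650772 (x = -¼ + (5806/9506 + (-8/3 - 1*(-95))/(112 + 215))/8 = -¼ + (5806*(1/9506) + (-8/3 + 95)/327)/8 = -¼ + (2903/4753 + (277/3)*(1/327))/8 = -¼ + (2903/4753 + 277/981)/8 = -¼ + (⅛)*(4164424/4662693) = -¼ + 520553/4662693 = -2580481/18650772 ≈ -0.13836)
s(2)*x = 2*(-2580481/18650772) = -2580481/9325386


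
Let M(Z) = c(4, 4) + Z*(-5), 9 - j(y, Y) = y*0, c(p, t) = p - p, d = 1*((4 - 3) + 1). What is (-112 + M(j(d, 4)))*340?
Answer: -53380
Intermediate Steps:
d = 2 (d = 1*(1 + 1) = 1*2 = 2)
c(p, t) = 0
j(y, Y) = 9 (j(y, Y) = 9 - y*0 = 9 - 1*0 = 9 + 0 = 9)
M(Z) = -5*Z (M(Z) = 0 + Z*(-5) = 0 - 5*Z = -5*Z)
(-112 + M(j(d, 4)))*340 = (-112 - 5*9)*340 = (-112 - 45)*340 = -157*340 = -53380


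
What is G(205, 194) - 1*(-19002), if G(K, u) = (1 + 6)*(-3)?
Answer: 18981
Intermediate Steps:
G(K, u) = -21 (G(K, u) = 7*(-3) = -21)
G(205, 194) - 1*(-19002) = -21 - 1*(-19002) = -21 + 19002 = 18981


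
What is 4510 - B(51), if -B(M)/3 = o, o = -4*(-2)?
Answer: 4534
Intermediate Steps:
o = 8
B(M) = -24 (B(M) = -3*8 = -24)
4510 - B(51) = 4510 - 1*(-24) = 4510 + 24 = 4534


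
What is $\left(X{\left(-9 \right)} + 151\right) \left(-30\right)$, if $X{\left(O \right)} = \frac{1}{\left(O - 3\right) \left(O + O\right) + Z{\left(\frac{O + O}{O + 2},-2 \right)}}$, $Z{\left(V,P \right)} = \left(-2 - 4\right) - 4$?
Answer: $- \frac{466605}{103} \approx -4530.1$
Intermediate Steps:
$Z{\left(V,P \right)} = -10$ ($Z{\left(V,P \right)} = -6 - 4 = -10$)
$X{\left(O \right)} = \frac{1}{-10 + 2 O \left(-3 + O\right)}$ ($X{\left(O \right)} = \frac{1}{\left(O - 3\right) \left(O + O\right) - 10} = \frac{1}{\left(-3 + O\right) 2 O - 10} = \frac{1}{2 O \left(-3 + O\right) - 10} = \frac{1}{-10 + 2 O \left(-3 + O\right)}$)
$\left(X{\left(-9 \right)} + 151\right) \left(-30\right) = \left(\frac{1}{2 \left(-5 + \left(-9\right)^{2} - -27\right)} + 151\right) \left(-30\right) = \left(\frac{1}{2 \left(-5 + 81 + 27\right)} + 151\right) \left(-30\right) = \left(\frac{1}{2 \cdot 103} + 151\right) \left(-30\right) = \left(\frac{1}{2} \cdot \frac{1}{103} + 151\right) \left(-30\right) = \left(\frac{1}{206} + 151\right) \left(-30\right) = \frac{31107}{206} \left(-30\right) = - \frac{466605}{103}$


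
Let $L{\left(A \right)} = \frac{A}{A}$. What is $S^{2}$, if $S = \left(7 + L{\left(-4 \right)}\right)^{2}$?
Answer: $4096$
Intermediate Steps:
$L{\left(A \right)} = 1$
$S = 64$ ($S = \left(7 + 1\right)^{2} = 8^{2} = 64$)
$S^{2} = 64^{2} = 4096$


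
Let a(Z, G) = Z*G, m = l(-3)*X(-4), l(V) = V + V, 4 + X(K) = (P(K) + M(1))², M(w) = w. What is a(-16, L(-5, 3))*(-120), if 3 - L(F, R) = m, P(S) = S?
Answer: 63360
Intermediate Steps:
X(K) = -4 + (1 + K)² (X(K) = -4 + (K + 1)² = -4 + (1 + K)²)
l(V) = 2*V
m = -30 (m = (2*(-3))*(-4 + (1 - 4)²) = -6*(-4 + (-3)²) = -6*(-4 + 9) = -6*5 = -30)
L(F, R) = 33 (L(F, R) = 3 - 1*(-30) = 3 + 30 = 33)
a(Z, G) = G*Z
a(-16, L(-5, 3))*(-120) = (33*(-16))*(-120) = -528*(-120) = 63360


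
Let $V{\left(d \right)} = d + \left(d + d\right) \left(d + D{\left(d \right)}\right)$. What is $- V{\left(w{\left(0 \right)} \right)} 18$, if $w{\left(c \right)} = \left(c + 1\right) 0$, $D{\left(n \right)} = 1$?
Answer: $0$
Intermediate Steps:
$w{\left(c \right)} = 0$ ($w{\left(c \right)} = \left(1 + c\right) 0 = 0$)
$V{\left(d \right)} = d + 2 d \left(1 + d\right)$ ($V{\left(d \right)} = d + \left(d + d\right) \left(d + 1\right) = d + 2 d \left(1 + d\right)$)
$- V{\left(w{\left(0 \right)} \right)} 18 = - 0 \left(3 + 2 \cdot 0\right) 18 = - 0 \left(3 + 0\right) 18 = - 0 \cdot 3 \cdot 18 = \left(-1\right) 0 \cdot 18 = 0 \cdot 18 = 0$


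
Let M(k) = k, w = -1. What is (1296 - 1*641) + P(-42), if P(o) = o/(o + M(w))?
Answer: 28207/43 ≈ 655.98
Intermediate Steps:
P(o) = o/(-1 + o) (P(o) = o/(o - 1) = o/(-1 + o))
(1296 - 1*641) + P(-42) = (1296 - 1*641) - 42/(-1 - 42) = (1296 - 641) - 42/(-43) = 655 - 42*(-1/43) = 655 + 42/43 = 28207/43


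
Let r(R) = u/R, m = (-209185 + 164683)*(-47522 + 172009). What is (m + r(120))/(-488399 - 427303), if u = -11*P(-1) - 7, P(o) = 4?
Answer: 221596818977/36628080 ≈ 6049.9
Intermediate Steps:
m = -5539920474 (m = -44502*124487 = -5539920474)
u = -51 (u = -11*4 - 7 = -44 - 7 = -51)
r(R) = -51/R
(m + r(120))/(-488399 - 427303) = (-5539920474 - 51/120)/(-488399 - 427303) = (-5539920474 - 51*1/120)/(-915702) = (-5539920474 - 17/40)*(-1/915702) = -221596818977/40*(-1/915702) = 221596818977/36628080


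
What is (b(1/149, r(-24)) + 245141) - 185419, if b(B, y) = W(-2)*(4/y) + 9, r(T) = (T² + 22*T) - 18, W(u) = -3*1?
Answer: 298653/5 ≈ 59731.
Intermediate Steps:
W(u) = -3
r(T) = -18 + T² + 22*T
b(B, y) = 9 - 12/y (b(B, y) = -12/y + 9 = 9 - 12/y)
(b(1/149, r(-24)) + 245141) - 185419 = ((9 - 12/(-18 + (-24)² + 22*(-24))) + 245141) - 185419 = ((9 - 12/(-18 + 576 - 528)) + 245141) - 185419 = ((9 - 12/30) + 245141) - 185419 = ((9 - 12*1/30) + 245141) - 185419 = ((9 - ⅖) + 245141) - 185419 = (43/5 + 245141) - 185419 = 1225748/5 - 185419 = 298653/5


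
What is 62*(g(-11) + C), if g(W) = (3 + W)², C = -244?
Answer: -11160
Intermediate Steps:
62*(g(-11) + C) = 62*((3 - 11)² - 244) = 62*((-8)² - 244) = 62*(64 - 244) = 62*(-180) = -11160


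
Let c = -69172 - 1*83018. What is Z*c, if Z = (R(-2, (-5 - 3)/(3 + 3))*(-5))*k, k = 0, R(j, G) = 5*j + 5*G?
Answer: 0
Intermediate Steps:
R(j, G) = 5*G + 5*j
c = -152190 (c = -69172 - 83018 = -152190)
Z = 0 (Z = ((5*((-5 - 3)/(3 + 3)) + 5*(-2))*(-5))*0 = ((5*(-8/6) - 10)*(-5))*0 = ((5*(-8*1/6) - 10)*(-5))*0 = ((5*(-4/3) - 10)*(-5))*0 = ((-20/3 - 10)*(-5))*0 = -50/3*(-5)*0 = (250/3)*0 = 0)
Z*c = 0*(-152190) = 0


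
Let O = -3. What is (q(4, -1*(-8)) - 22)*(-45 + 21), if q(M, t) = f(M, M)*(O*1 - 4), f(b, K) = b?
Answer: 1200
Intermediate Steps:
q(M, t) = -7*M (q(M, t) = M*(-3*1 - 4) = M*(-3 - 4) = M*(-7) = -7*M)
(q(4, -1*(-8)) - 22)*(-45 + 21) = (-7*4 - 22)*(-45 + 21) = (-28 - 22)*(-24) = -50*(-24) = 1200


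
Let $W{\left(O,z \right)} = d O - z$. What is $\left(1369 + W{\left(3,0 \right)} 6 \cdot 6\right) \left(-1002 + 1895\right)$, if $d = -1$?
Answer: $1126073$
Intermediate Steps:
$W{\left(O,z \right)} = - O - z$
$\left(1369 + W{\left(3,0 \right)} 6 \cdot 6\right) \left(-1002 + 1895\right) = \left(1369 + \left(\left(-1\right) 3 - 0\right) 6 \cdot 6\right) \left(-1002 + 1895\right) = \left(1369 + \left(-3 + 0\right) 6 \cdot 6\right) 893 = \left(1369 + \left(-3\right) 6 \cdot 6\right) 893 = \left(1369 - 108\right) 893 = 1261 \cdot 893 = 1126073$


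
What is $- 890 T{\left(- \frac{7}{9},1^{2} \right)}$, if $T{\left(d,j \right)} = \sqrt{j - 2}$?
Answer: $- 890 i \approx - 890.0 i$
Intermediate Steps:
$T{\left(d,j \right)} = \sqrt{-2 + j}$
$- 890 T{\left(- \frac{7}{9},1^{2} \right)} = - 890 \sqrt{-2 + 1^{2}} = - 890 \sqrt{-2 + 1} = - 890 \sqrt{-1} = - 890 i$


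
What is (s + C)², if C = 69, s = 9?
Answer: 6084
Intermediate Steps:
(s + C)² = (9 + 69)² = 78² = 6084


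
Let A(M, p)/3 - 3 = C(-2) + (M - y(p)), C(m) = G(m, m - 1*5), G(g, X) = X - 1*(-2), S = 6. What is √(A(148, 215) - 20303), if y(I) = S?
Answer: I*√19883 ≈ 141.01*I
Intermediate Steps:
y(I) = 6
G(g, X) = 2 + X (G(g, X) = X + 2 = 2 + X)
C(m) = -3 + m (C(m) = 2 + (m - 1*5) = 2 + (m - 5) = 2 + (-5 + m) = -3 + m)
A(M, p) = -24 + 3*M (A(M, p) = 9 + 3*((-3 - 2) + (M - 1*6)) = 9 + 3*(-5 + (M - 6)) = 9 + 3*(-5 + (-6 + M)) = 9 + 3*(-11 + M) = 9 + (-33 + 3*M) = -24 + 3*M)
√(A(148, 215) - 20303) = √((-24 + 3*148) - 20303) = √((-24 + 444) - 20303) = √(420 - 20303) = √(-19883) = I*√19883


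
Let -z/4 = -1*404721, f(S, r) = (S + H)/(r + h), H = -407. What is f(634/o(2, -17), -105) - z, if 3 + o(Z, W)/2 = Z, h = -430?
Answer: -866102216/535 ≈ -1.6189e+6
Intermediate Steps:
o(Z, W) = -6 + 2*Z
f(S, r) = (-407 + S)/(-430 + r) (f(S, r) = (S - 407)/(r - 430) = (-407 + S)/(-430 + r))
z = 1618884 (z = -(-4)*404721 = -4*(-404721) = 1618884)
f(634/o(2, -17), -105) - z = (-407 + 634/(-6 + 2*2))/(-430 - 105) - 1*1618884 = (-407 + 634/(-6 + 4))/(-535) - 1618884 = -(-407 + 634/(-2))/535 - 1618884 = -(-407 + 634*(-½))/535 - 1618884 = -(-407 - 317)/535 - 1618884 = -1/535*(-724) - 1618884 = 724/535 - 1618884 = -866102216/535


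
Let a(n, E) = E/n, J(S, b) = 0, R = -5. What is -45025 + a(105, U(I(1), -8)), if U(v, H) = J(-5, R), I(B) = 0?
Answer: -45025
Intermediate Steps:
U(v, H) = 0
-45025 + a(105, U(I(1), -8)) = -45025 + 0/105 = -45025 + 0*(1/105) = -45025 + 0 = -45025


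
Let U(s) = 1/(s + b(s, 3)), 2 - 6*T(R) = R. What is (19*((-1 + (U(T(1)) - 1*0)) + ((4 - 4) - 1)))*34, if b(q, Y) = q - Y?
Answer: -6137/4 ≈ -1534.3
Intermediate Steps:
T(R) = ⅓ - R/6
U(s) = 1/(-3 + 2*s) (U(s) = 1/(s + (s - 1*3)) = 1/(s + (s - 3)) = 1/(s + (-3 + s)) = 1/(-3 + 2*s))
(19*((-1 + (U(T(1)) - 1*0)) + ((4 - 4) - 1)))*34 = (19*((-1 + (1/(-3 + 2*(⅓ - ⅙*1)) - 1*0)) + ((4 - 4) - 1)))*34 = (19*((-1 + (1/(-3 + 2*(⅓ - ⅙)) + 0)) + (0 - 1)))*34 = (19*((-1 + (1/(-3 + 2*(⅙)) + 0)) - 1))*34 = (19*((-1 + (1/(-3 + ⅓) + 0)) - 1))*34 = (19*((-1 + (1/(-8/3) + 0)) - 1))*34 = (19*((-1 + (-3/8 + 0)) - 1))*34 = (19*((-1 - 3/8) - 1))*34 = (19*(-11/8 - 1))*34 = (19*(-19/8))*34 = -361/8*34 = -6137/4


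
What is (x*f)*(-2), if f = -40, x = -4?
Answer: -320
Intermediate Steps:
(x*f)*(-2) = -4*(-40)*(-2) = 160*(-2) = -320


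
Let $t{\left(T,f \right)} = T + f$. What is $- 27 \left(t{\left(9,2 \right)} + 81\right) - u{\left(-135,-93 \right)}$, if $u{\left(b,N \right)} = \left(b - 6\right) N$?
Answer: $-15597$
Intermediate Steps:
$u{\left(b,N \right)} = N \left(-6 + b\right)$ ($u{\left(b,N \right)} = \left(-6 + b\right) N = N \left(-6 + b\right)$)
$- 27 \left(t{\left(9,2 \right)} + 81\right) - u{\left(-135,-93 \right)} = - 27 \left(\left(9 + 2\right) + 81\right) - - 93 \left(-6 - 135\right) = - 27 \left(11 + 81\right) - \left(-93\right) \left(-141\right) = \left(-27\right) 92 - 13113 = -2484 - 13113 = -15597$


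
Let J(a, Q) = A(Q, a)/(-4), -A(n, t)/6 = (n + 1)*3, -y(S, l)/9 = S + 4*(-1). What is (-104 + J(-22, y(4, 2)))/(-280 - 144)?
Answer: 199/848 ≈ 0.23467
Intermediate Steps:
y(S, l) = 36 - 9*S (y(S, l) = -9*(S + 4*(-1)) = -9*(S - 4) = -9*(-4 + S) = 36 - 9*S)
A(n, t) = -18 - 18*n (A(n, t) = -6*(n + 1)*3 = -6*(1 + n)*3 = -6*(3 + 3*n) = -18 - 18*n)
J(a, Q) = 9/2 + 9*Q/2 (J(a, Q) = (-18 - 18*Q)/(-4) = (-18 - 18*Q)*(-1/4) = 9/2 + 9*Q/2)
(-104 + J(-22, y(4, 2)))/(-280 - 144) = (-104 + (9/2 + 9*(36 - 9*4)/2))/(-280 - 144) = (-104 + (9/2 + 9*(36 - 36)/2))/(-424) = (-104 + (9/2 + (9/2)*0))*(-1/424) = (-104 + (9/2 + 0))*(-1/424) = (-104 + 9/2)*(-1/424) = -199/2*(-1/424) = 199/848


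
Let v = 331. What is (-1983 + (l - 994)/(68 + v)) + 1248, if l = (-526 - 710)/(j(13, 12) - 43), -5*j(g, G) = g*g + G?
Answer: -9710032/13167 ≈ -737.45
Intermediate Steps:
j(g, G) = -G/5 - g**2/5 (j(g, G) = -(g*g + G)/5 = -(g**2 + G)/5 = -(G + g**2)/5 = -G/5 - g**2/5)
l = 515/33 (l = (-526 - 710)/((-1/5*12 - 1/5*13**2) - 43) = -1236/((-12/5 - 1/5*169) - 43) = -1236/((-12/5 - 169/5) - 43) = -1236/(-181/5 - 43) = -1236/(-396/5) = -1236*(-5/396) = 515/33 ≈ 15.606)
(-1983 + (l - 994)/(68 + v)) + 1248 = (-1983 + (515/33 - 994)/(68 + 331)) + 1248 = (-1983 - 32287/33/399) + 1248 = (-1983 - 32287/33*1/399) + 1248 = (-1983 - 32287/13167) + 1248 = -26142448/13167 + 1248 = -9710032/13167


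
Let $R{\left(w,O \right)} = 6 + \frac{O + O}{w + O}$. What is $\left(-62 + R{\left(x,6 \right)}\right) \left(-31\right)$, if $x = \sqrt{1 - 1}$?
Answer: $1674$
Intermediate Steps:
$x = 0$ ($x = \sqrt{0} = 0$)
$R{\left(w,O \right)} = 6 + \frac{2 O}{O + w}$
$\left(-62 + R{\left(x,6 \right)}\right) \left(-31\right) = \left(-62 + \frac{2 \left(3 \cdot 0 + 4 \cdot 6\right)}{6 + 0}\right) \left(-31\right) = \left(-62 + \frac{2 \left(0 + 24\right)}{6}\right) \left(-31\right) = \left(-62 + 2 \cdot \frac{1}{6} \cdot 24\right) \left(-31\right) = \left(-62 + 8\right) \left(-31\right) = \left(-54\right) \left(-31\right) = 1674$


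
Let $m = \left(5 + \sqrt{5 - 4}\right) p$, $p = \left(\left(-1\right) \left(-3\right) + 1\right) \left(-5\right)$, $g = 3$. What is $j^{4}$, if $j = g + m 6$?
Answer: $264287499921$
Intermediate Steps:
$p = -20$ ($p = \left(3 + 1\right) \left(-5\right) = 4 \left(-5\right) = -20$)
$m = -120$ ($m = \left(5 + \sqrt{5 - 4}\right) \left(-20\right) = \left(5 + \sqrt{1}\right) \left(-20\right) = \left(5 + 1\right) \left(-20\right) = 6 \left(-20\right) = -120$)
$j = -717$ ($j = 3 - 720 = -717$)
$j^{4} = \left(-717\right)^{4} = 264287499921$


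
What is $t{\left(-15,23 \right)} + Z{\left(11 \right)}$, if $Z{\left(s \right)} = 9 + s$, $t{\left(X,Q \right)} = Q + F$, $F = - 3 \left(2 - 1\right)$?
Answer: $40$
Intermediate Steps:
$F = -3$ ($F = \left(-3\right) 1 = -3$)
$t{\left(X,Q \right)} = -3 + Q$ ($t{\left(X,Q \right)} = Q - 3 = -3 + Q$)
$t{\left(-15,23 \right)} + Z{\left(11 \right)} = \left(-3 + 23\right) + \left(9 + 11\right) = 20 + 20 = 40$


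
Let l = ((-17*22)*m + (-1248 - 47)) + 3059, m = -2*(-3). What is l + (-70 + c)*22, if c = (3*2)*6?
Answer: -1228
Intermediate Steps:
m = 6
c = 36 (c = 6*6 = 36)
l = -480 (l = (-17*22*6 + (-1248 - 47)) + 3059 = (-374*6 - 1295) + 3059 = (-2244 - 1295) + 3059 = -3539 + 3059 = -480)
l + (-70 + c)*22 = -480 + (-70 + 36)*22 = -480 - 34*22 = -480 - 748 = -1228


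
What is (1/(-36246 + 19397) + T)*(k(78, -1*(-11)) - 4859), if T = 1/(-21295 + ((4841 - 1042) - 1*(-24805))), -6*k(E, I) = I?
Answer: -46372350/123149341 ≈ -0.37655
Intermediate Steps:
k(E, I) = -I/6
T = 1/7309 (T = 1/(-21295 + (3799 + 24805)) = 1/(-21295 + 28604) = 1/7309 ≈ 0.00013682)
(1/(-36246 + 19397) + T)*(k(78, -1*(-11)) - 4859) = (1/(-36246 + 19397) + 1/7309)*(-(-1)*(-11)/6 - 4859) = (1/(-16849) + 1/7309)*(-⅙*11 - 4859) = (-1/16849 + 1/7309)*(-11/6 - 4859) = (9540/123149341)*(-29165/6) = -46372350/123149341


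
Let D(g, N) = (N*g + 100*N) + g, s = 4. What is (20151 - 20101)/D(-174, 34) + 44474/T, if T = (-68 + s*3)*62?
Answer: -5990433/466984 ≈ -12.828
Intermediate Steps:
D(g, N) = g + 100*N + N*g (D(g, N) = (100*N + N*g) + g = g + 100*N + N*g)
T = -3472 (T = (-68 + 4*3)*62 = (-68 + 12)*62 = -56*62 = -3472)
(20151 - 20101)/D(-174, 34) + 44474/T = (20151 - 20101)/(-174 + 100*34 + 34*(-174)) + 44474/(-3472) = 50/(-174 + 3400 - 5916) + 44474*(-1/3472) = 50/(-2690) - 22237/1736 = 50*(-1/2690) - 22237/1736 = -5/269 - 22237/1736 = -5990433/466984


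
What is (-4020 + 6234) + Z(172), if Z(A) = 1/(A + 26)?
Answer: 438373/198 ≈ 2214.0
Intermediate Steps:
Z(A) = 1/(26 + A)
(-4020 + 6234) + Z(172) = (-4020 + 6234) + 1/(26 + 172) = 2214 + 1/198 = 438373/198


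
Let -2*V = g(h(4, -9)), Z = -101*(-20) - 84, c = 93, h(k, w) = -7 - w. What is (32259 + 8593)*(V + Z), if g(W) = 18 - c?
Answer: 80621422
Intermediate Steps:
Z = 1936 (Z = 2020 - 84 = 1936)
g(W) = -75 (g(W) = 18 - 1*93 = 18 - 93 = -75)
V = 75/2 (V = -½*(-75) = 75/2 ≈ 37.500)
(32259 + 8593)*(V + Z) = (32259 + 8593)*(75/2 + 1936) = 40852*(3947/2) = 80621422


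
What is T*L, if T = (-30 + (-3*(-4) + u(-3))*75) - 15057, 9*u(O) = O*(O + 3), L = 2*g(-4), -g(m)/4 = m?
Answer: -453984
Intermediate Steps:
g(m) = -4*m
L = 32 (L = 2*(-4*(-4)) = 2*16 = 32)
u(O) = O*(3 + O)/9 (u(O) = (O*(O + 3))/9 = (O*(3 + O))/9 = O*(3 + O)/9)
T = -14187 (T = (-30 + (-3*(-4) + (⅑)*(-3)*(3 - 3))*75) - 15057 = (-30 + (12 + (⅑)*(-3)*0)*75) - 15057 = (-30 + (12 + 0)*75) - 15057 = (-30 + 12*75) - 15057 = (-30 + 900) - 15057 = 870 - 15057 = -14187)
T*L = -14187*32 = -453984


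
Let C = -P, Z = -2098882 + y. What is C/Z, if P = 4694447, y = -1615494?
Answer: 4694447/3714376 ≈ 1.2639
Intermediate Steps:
Z = -3714376 (Z = -2098882 - 1615494 = -3714376)
C = -4694447 (C = -1*4694447 = -4694447)
C/Z = -4694447/(-3714376) = -4694447*(-1/3714376) = 4694447/3714376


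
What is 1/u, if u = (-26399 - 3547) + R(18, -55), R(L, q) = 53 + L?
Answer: -1/29875 ≈ -3.3473e-5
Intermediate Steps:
u = -29875 (u = (-26399 - 3547) + (53 + 18) = -29946 + 71 = -29875)
1/u = 1/(-29875) = -1/29875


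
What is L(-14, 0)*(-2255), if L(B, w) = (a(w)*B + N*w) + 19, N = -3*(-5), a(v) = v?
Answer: -42845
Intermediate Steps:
N = 15
L(B, w) = 19 + 15*w + B*w (L(B, w) = (w*B + 15*w) + 19 = (B*w + 15*w) + 19 = (15*w + B*w) + 19 = 19 + 15*w + B*w)
L(-14, 0)*(-2255) = (19 + 15*0 - 14*0)*(-2255) = (19 + 0 + 0)*(-2255) = 19*(-2255) = -42845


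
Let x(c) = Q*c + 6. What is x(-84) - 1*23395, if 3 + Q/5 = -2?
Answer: -21289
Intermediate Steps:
Q = -25 (Q = -15 + 5*(-2) = -15 - 10 = -25)
x(c) = 6 - 25*c (x(c) = -25*c + 6 = 6 - 25*c)
x(-84) - 1*23395 = (6 - 25*(-84)) - 1*23395 = (6 + 2100) - 23395 = 2106 - 23395 = -21289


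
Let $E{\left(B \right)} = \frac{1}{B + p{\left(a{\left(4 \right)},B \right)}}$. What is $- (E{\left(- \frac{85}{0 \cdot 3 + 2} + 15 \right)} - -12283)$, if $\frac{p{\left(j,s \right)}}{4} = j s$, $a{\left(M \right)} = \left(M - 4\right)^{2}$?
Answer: $- \frac{675563}{55} \approx -12283.0$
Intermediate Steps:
$a{\left(M \right)} = \left(-4 + M\right)^{2}$
$p{\left(j,s \right)} = 4 j s$
$E{\left(B \right)} = \frac{1}{B}$ ($E{\left(B \right)} = \frac{1}{B + 4 \left(-4 + 4\right)^{2} B} = \frac{1}{B + 4 \cdot 0^{2} B} = \frac{1}{B + 4 \cdot 0 B} = \frac{1}{B + 0} = \frac{1}{B}$)
$- (E{\left(- \frac{85}{0 \cdot 3 + 2} + 15 \right)} - -12283) = - (\frac{1}{- \frac{85}{0 \cdot 3 + 2} + 15} - -12283) = - (\frac{1}{- \frac{85}{0 + 2} + 15} + 12283) = - (\frac{1}{- \frac{85}{2} + 15} + 12283) = - (\frac{1}{- \frac{55}{2}} + 12283) = - (- \frac{2}{55} + 12283) = \left(-1\right) \frac{675563}{55} = - \frac{675563}{55}$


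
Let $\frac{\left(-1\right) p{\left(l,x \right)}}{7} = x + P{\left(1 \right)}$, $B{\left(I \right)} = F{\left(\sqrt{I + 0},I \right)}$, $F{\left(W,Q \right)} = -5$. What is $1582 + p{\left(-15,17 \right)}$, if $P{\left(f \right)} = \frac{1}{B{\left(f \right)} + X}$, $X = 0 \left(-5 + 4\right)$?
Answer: $\frac{7322}{5} \approx 1464.4$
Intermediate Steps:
$X = 0$ ($X = 0 \left(-1\right) = 0$)
$B{\left(I \right)} = -5$
$P{\left(f \right)} = - \frac{1}{5}$ ($P{\left(f \right)} = \frac{1}{-5 + 0} = \frac{1}{-5} = - \frac{1}{5}$)
$p{\left(l,x \right)} = \frac{7}{5} - 7 x$ ($p{\left(l,x \right)} = - 7 \left(x - \frac{1}{5}\right) = - 7 \left(- \frac{1}{5} + x\right) = \frac{7}{5} - 7 x$)
$1582 + p{\left(-15,17 \right)} = 1582 + \left(\frac{7}{5} - 119\right) = 1582 - \frac{588}{5} = \frac{7322}{5}$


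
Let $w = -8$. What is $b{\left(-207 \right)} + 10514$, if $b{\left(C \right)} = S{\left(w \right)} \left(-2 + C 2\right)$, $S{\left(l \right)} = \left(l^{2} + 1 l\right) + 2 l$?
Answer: $-6126$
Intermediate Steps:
$S{\left(l \right)} = l^{2} + 3 l$ ($S{\left(l \right)} = \left(l^{2} + l\right) + 2 l = \left(l + l^{2}\right) + 2 l = l^{2} + 3 l$)
$b{\left(C \right)} = -80 + 80 C$ ($b{\left(C \right)} = - 8 \left(3 - 8\right) \left(-2 + C 2\right) = \left(-8\right) \left(-5\right) \left(-2 + 2 C\right) = 40 \left(-2 + 2 C\right) = -80 + 80 C$)
$b{\left(-207 \right)} + 10514 = \left(-80 + 80 \left(-207\right)\right) + 10514 = \left(-80 - 16560\right) + 10514 = -16640 + 10514 = -6126$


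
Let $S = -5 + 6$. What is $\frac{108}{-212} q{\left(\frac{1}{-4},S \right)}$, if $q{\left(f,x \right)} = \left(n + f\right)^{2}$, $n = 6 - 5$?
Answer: $- \frac{243}{848} \approx -0.28656$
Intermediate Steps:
$n = 1$ ($n = 6 - 5 = 1$)
$S = 1$
$q{\left(f,x \right)} = \left(1 + f\right)^{2}$
$\frac{108}{-212} q{\left(\frac{1}{-4},S \right)} = \frac{108}{-212} \left(1 + \frac{1}{-4}\right)^{2} = 108 \left(- \frac{1}{212}\right) \left(1 - \frac{1}{4}\right)^{2} = - \frac{27 \left(\frac{3}{4}\right)^{2}}{53} = \left(- \frac{27}{53}\right) \frac{9}{16} = - \frac{243}{848}$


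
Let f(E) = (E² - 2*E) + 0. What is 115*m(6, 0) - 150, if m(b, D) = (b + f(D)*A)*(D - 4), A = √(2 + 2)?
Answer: -2910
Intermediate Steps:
A = 2 (A = √4 = 2)
f(E) = E² - 2*E
m(b, D) = (-4 + D)*(b + 2*D*(-2 + D)) (m(b, D) = (b + (D*(-2 + D))*2)*(D - 4) = (b + 2*D*(-2 + D))*(-4 + D) = (-4 + D)*(b + 2*D*(-2 + D)))
115*m(6, 0) - 150 = 115*(-12*0² - 4*6 + 2*0³ + 16*0 + 0*6) - 150 = 115*(-12*0 - 24 + 2*0 + 0 + 0) - 150 = 115*(0 - 24 + 0 + 0 + 0) - 150 = 115*(-24) - 150 = -2760 - 150 = -2910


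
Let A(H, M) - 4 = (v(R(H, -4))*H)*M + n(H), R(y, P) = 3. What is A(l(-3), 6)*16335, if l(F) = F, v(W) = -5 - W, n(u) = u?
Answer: 2368575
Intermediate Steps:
A(H, M) = 4 + H - 8*H*M (A(H, M) = 4 + (((-5 - 1*3)*H)*M + H) = 4 + (((-5 - 3)*H)*M + H) = 4 + ((-8*H)*M + H) = 4 + (-8*H*M + H) = 4 + (H - 8*H*M) = 4 + H - 8*H*M)
A(l(-3), 6)*16335 = (4 - 3 - 8*(-3)*6)*16335 = (4 - 3 + 144)*16335 = 145*16335 = 2368575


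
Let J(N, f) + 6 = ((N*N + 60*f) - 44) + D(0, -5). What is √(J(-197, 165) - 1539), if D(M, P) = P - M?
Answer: 3*√5235 ≈ 217.06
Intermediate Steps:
J(N, f) = -55 + N² + 60*f (J(N, f) = -6 + (((N*N + 60*f) - 44) + (-5 - 1*0)) = -6 + (((N² + 60*f) - 44) + (-5 + 0)) = -6 + ((-44 + N² + 60*f) - 5) = -6 + (-49 + N² + 60*f) = -55 + N² + 60*f)
√(J(-197, 165) - 1539) = √((-55 + (-197)² + 60*165) - 1539) = √((-55 + 38809 + 9900) - 1539) = √(48654 - 1539) = √47115 = 3*√5235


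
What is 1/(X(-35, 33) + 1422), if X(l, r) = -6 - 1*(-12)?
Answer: 1/1428 ≈ 0.00070028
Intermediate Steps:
X(l, r) = 6 (X(l, r) = -6 + 12 = 6)
1/(X(-35, 33) + 1422) = 1/(6 + 1422) = 1/1428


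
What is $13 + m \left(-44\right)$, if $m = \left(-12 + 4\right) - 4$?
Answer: $541$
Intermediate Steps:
$m = -12$ ($m = -8 - 4 = -12$)
$13 + m \left(-44\right) = 13 - -528 = 13 + 528 = 541$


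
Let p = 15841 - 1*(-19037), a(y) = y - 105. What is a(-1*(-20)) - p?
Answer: -34963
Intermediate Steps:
a(y) = -105 + y
p = 34878 (p = 15841 + 19037 = 34878)
a(-1*(-20)) - p = (-105 - 1*(-20)) - 1*34878 = (-105 + 20) - 34878 = -85 - 34878 = -34963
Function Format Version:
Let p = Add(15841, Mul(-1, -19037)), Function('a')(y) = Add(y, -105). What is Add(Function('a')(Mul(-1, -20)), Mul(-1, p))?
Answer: -34963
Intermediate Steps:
Function('a')(y) = Add(-105, y)
p = 34878 (p = Add(15841, 19037) = 34878)
Add(Function('a')(Mul(-1, -20)), Mul(-1, p)) = Add(Add(-105, Mul(-1, -20)), Mul(-1, 34878)) = Add(Add(-105, 20), -34878) = Add(-85, -34878) = -34963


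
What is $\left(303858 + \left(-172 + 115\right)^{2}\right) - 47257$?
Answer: $259850$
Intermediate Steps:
$\left(303858 + \left(-172 + 115\right)^{2}\right) - 47257 = \left(303858 + \left(-57\right)^{2}\right) - 47257 = \left(303858 + 3249\right) - 47257 = 307107 - 47257 = 259850$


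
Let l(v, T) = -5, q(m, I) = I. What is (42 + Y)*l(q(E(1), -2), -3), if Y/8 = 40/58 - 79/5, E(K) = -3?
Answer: 11438/29 ≈ 394.41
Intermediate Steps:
Y = -17528/145 (Y = 8*(40/58 - 79/5) = 8*(40*(1/58) - 79*⅕) = 8*(20/29 - 79/5) = 8*(-2191/145) = -17528/145 ≈ -120.88)
(42 + Y)*l(q(E(1), -2), -3) = (42 - 17528/145)*(-5) = -11438/145*(-5) = 11438/29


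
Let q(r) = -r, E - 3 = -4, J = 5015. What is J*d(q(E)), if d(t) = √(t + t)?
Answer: 5015*√2 ≈ 7092.3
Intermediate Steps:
E = -1 (E = 3 - 4 = -1)
d(t) = √2*√t (d(t) = √(2*t) = √2*√t)
J*d(q(E)) = 5015*(√2*√(-1*(-1))) = 5015*(√2*√1) = 5015*(√2*1) = 5015*√2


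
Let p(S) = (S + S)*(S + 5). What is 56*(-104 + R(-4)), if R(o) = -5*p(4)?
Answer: -25984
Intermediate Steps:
p(S) = 2*S*(5 + S) (p(S) = (2*S)*(5 + S) = 2*S*(5 + S))
R(o) = -360 (R(o) = -10*4*(5 + 4) = -10*4*9 = -5*72 = -360)
56*(-104 + R(-4)) = 56*(-104 - 360) = 56*(-464) = -25984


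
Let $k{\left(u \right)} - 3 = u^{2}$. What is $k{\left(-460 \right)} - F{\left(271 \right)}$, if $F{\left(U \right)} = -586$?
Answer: $212189$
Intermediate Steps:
$k{\left(u \right)} = 3 + u^{2}$
$k{\left(-460 \right)} - F{\left(271 \right)} = \left(3 + \left(-460\right)^{2}\right) - -586 = \left(3 + 211600\right) + 586 = 211603 + 586 = 212189$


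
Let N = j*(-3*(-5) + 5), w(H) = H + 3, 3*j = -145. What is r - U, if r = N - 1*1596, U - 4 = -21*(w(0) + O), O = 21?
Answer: -6188/3 ≈ -2062.7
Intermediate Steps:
j = -145/3 (j = (⅓)*(-145) = -145/3 ≈ -48.333)
w(H) = 3 + H
U = -500 (U = 4 - 21*((3 + 0) + 21) = 4 - 21*(3 + 21) = 4 - 21*24 = 4 - 504 = -500)
N = -2900/3 (N = -145*(-3*(-5) + 5)/3 = -145*(15 + 5)/3 = -145/3*20 = -2900/3 ≈ -966.67)
r = -7688/3 (r = -2900/3 - 1*1596 = -2900/3 - 1596 = -7688/3 ≈ -2562.7)
r - U = -7688/3 - 1*(-500) = -7688/3 + 500 = -6188/3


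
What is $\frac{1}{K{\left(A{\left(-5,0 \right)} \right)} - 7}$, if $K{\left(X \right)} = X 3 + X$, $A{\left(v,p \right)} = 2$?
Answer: $1$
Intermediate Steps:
$K{\left(X \right)} = 4 X$ ($K{\left(X \right)} = 3 X + X = 4 X$)
$\frac{1}{K{\left(A{\left(-5,0 \right)} \right)} - 7} = \frac{1}{4 \cdot 2 - 7} = \frac{1}{8 - 7} = 1^{-1} = 1$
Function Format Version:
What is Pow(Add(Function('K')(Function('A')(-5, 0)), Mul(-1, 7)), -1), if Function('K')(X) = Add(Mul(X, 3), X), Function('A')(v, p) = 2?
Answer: 1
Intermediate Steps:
Function('K')(X) = Mul(4, X) (Function('K')(X) = Add(Mul(3, X), X) = Mul(4, X))
Pow(Add(Function('K')(Function('A')(-5, 0)), Mul(-1, 7)), -1) = Pow(Add(Mul(4, 2), Mul(-1, 7)), -1) = Pow(Add(8, -7), -1) = Pow(1, -1) = 1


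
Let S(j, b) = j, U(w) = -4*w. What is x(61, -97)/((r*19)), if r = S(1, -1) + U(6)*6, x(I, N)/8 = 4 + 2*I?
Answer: -1008/2717 ≈ -0.37100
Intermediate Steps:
x(I, N) = 32 + 16*I (x(I, N) = 8*(4 + 2*I) = 32 + 16*I)
r = -143 (r = 1 - 4*6*6 = 1 - 24*6 = 1 - 144 = -143)
x(61, -97)/((r*19)) = (32 + 16*61)/((-143*19)) = (32 + 976)/(-2717) = 1008*(-1/2717) = -1008/2717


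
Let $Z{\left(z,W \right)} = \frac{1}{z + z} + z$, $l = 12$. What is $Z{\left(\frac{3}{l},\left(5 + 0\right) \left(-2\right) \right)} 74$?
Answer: $\frac{333}{2} \approx 166.5$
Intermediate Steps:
$Z{\left(z,W \right)} = z + \frac{1}{2 z}$ ($Z{\left(z,W \right)} = \frac{1}{2 z} + z = z + \frac{1}{2 z}$)
$Z{\left(\frac{3}{l},\left(5 + 0\right) \left(-2\right) \right)} 74 = \left(\frac{3}{12} + \frac{1}{2 \cdot \frac{3}{12}}\right) 74 = \left(3 \cdot \frac{1}{12} + \frac{1}{2 \cdot 3 \cdot \frac{1}{12}}\right) 74 = \left(\frac{1}{4} + \frac{\frac{1}{\frac{1}{4}}}{2}\right) 74 = \left(\frac{1}{4} + \frac{1}{2} \cdot 4\right) 74 = \left(\frac{1}{4} + 2\right) 74 = \frac{9}{4} \cdot 74 = \frac{333}{2}$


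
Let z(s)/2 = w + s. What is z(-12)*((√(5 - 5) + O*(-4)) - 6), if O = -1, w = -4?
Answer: 64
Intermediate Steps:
z(s) = -8 + 2*s (z(s) = 2*(-4 + s) = -8 + 2*s)
z(-12)*((√(5 - 5) + O*(-4)) - 6) = (-8 + 2*(-12))*((√(5 - 5) - 1*(-4)) - 6) = (-8 - 24)*((√0 + 4) - 6) = -32*((0 + 4) - 6) = -32*(4 - 6) = -32*(-2) = 64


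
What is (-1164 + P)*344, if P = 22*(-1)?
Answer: -407984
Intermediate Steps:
P = -22
(-1164 + P)*344 = (-1164 - 22)*344 = -1186*344 = -407984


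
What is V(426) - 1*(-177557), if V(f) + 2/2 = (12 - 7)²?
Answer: 177581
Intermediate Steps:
V(f) = 24 (V(f) = -1 + (12 - 7)² = -1 + 5² = -1 + 25 = 24)
V(426) - 1*(-177557) = 24 - 1*(-177557) = 24 + 177557 = 177581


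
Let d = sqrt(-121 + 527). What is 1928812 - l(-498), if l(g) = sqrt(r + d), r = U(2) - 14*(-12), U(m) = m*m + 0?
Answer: 1928812 - sqrt(172 + sqrt(406)) ≈ 1.9288e+6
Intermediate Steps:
U(m) = m**2 (U(m) = m**2 + 0 = m**2)
r = 172 (r = 2**2 - 14*(-12) = 4 + 168 = 172)
d = sqrt(406) ≈ 20.149
l(g) = sqrt(172 + sqrt(406))
1928812 - l(-498) = 1928812 - sqrt(172 + sqrt(406))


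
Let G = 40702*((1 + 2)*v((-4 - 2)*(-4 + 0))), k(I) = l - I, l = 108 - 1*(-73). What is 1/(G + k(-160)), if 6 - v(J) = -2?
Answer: 1/977189 ≈ 1.0233e-6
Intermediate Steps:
v(J) = 8 (v(J) = 6 - 1*(-2) = 6 + 2 = 8)
l = 181 (l = 108 + 73 = 181)
k(I) = 181 - I
G = 976848 (G = 40702*((1 + 2)*8) = 40702*(3*8) = 40702*24 = 976848)
1/(G + k(-160)) = 1/(976848 + (181 - 1*(-160))) = 1/(976848 + (181 + 160)) = 1/(976848 + 341) = 1/977189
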